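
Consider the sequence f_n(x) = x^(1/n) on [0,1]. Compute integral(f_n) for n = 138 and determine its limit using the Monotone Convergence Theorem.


At n = 138: f_138(x) = x^(1/138).
Step 1: integral(x^(1/138), 0, 1) = [x^(1/138+1) / (1/138+1)] from 0 to 1
     = 1 / (1/138 + 1) = 1 / ((138+1)/138) = 138/(138+1)
     = 138/139 = 0.992806
Step 2: As n -> infinity, f_n(x) = x^(1/n) -> 1 for x in (0,1], and f_n is increasing in n.
By MCT, lim_n integral(f_n) = integral(lim_n f_n) = integral(1, 0, 1) = 1.
Step 3: Verify convergence: 138/139 = 0.992806 -> 1


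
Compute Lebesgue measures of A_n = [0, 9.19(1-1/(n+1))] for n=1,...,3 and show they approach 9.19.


By continuity of measure from below: if A_n increases to A, then m(A_n) -> m(A).
Here A = [0, 9.19], so m(A) = 9.19
Step 1: a_1 = 9.19*(1 - 1/2) = 4.595, m(A_1) = 4.595
Step 2: a_2 = 9.19*(1 - 1/3) = 6.1267, m(A_2) = 6.1267
Step 3: a_3 = 9.19*(1 - 1/4) = 6.8925, m(A_3) = 6.8925
Limit: m(A_n) -> m([0,9.19]) = 9.19


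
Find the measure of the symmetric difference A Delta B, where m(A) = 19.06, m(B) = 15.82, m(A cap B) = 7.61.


m(A Delta B) = m(A) + m(B) - 2*m(A n B)
= 19.06 + 15.82 - 2*7.61
= 19.06 + 15.82 - 15.22
= 19.66


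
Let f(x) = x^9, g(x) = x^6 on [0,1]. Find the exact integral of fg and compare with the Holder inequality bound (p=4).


Step 1: Exact integral of f*g = integral(x^15, 0, 1) = 1/16
     = 0.0625
Step 2: Holder bound with p=4, q=1.333333:
  ||f||_p = (integral x^36 dx)^(1/4) = (1/37)^(1/4) = 0.405461
  ||g||_q = (integral x^8 dx)^(1/1.333333) = (1/9)^(1/1.333333) = 0.19245
Step 3: Holder bound = ||f||_p * ||g||_q = 0.405461 * 0.19245 = 0.078031
Verification: 0.0625 <= 0.078031 (Holder holds)


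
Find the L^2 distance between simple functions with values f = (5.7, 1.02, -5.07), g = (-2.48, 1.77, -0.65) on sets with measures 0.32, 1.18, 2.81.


Step 1: Compute differences f_i - g_i:
  5.7 - -2.48 = 8.18
  1.02 - 1.77 = -0.75
  -5.07 - -0.65 = -4.42
Step 2: Compute |diff|^2 * measure for each set:
  |8.18|^2 * 0.32 = 66.9124 * 0.32 = 21.411968
  |-0.75|^2 * 1.18 = 0.5625 * 1.18 = 0.66375
  |-4.42|^2 * 2.81 = 19.5364 * 2.81 = 54.897284
Step 3: Sum = 76.973002
Step 4: ||f-g||_2 = (76.973002)^(1/2) = 8.773426


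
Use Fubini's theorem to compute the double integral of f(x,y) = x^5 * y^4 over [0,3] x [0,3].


By Fubini's theorem, the double integral factors as a product of single integrals:
Step 1: integral_0^3 x^5 dx = [x^6/6] from 0 to 3
     = 3^6/6 = 121.5
Step 2: integral_0^3 y^4 dy = [y^5/5] from 0 to 3
     = 3^5/5 = 48.6
Step 3: Double integral = 121.5 * 48.6 = 5904.9


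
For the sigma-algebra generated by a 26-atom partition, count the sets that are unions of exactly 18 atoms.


Each element of F is a union of some subset of the 26 atoms.
Elements that are unions of exactly 18 atoms correspond to 18-element subsets of the 26 atoms.
Count = C(26, 18) = 26! / (18! * 8!) = 1562275.


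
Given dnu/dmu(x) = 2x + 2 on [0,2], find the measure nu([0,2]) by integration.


nu(A) = integral_A (dnu/dmu) dmu = integral_0^2 (2x + 2) dx
Step 1: Antiderivative F(x) = (2/2)x^2 + 2x
Step 2: F(2) = (2/2)*2^2 + 2*2 = 4 + 4 = 8
Step 3: F(0) = (2/2)*0^2 + 2*0 = 0.0 + 0 = 0.0
Step 4: nu([0,2]) = F(2) - F(0) = 8 - 0.0 = 8


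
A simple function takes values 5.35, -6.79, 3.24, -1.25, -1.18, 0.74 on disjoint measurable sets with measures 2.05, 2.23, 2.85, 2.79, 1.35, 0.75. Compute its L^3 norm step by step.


Step 1: Compute |f_i|^3 for each value:
  |5.35|^3 = 153.130375
  |-6.79|^3 = 313.046839
  |3.24|^3 = 34.012224
  |-1.25|^3 = 1.953125
  |-1.18|^3 = 1.643032
  |0.74|^3 = 0.405224
Step 2: Multiply by measures and sum:
  153.130375 * 2.05 = 313.917269
  313.046839 * 2.23 = 698.094451
  34.012224 * 2.85 = 96.934838
  1.953125 * 2.79 = 5.449219
  1.643032 * 1.35 = 2.218093
  0.405224 * 0.75 = 0.303918
Sum = 313.917269 + 698.094451 + 96.934838 + 5.449219 + 2.218093 + 0.303918 = 1116.917788
Step 3: Take the p-th root:
||f||_3 = (1116.917788)^(1/3) = 10.375453


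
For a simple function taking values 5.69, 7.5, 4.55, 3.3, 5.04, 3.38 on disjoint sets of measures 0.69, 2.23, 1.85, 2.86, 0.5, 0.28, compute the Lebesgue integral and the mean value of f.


Step 1: Integral = sum(value_i * measure_i)
= 5.69*0.69 + 7.5*2.23 + 4.55*1.85 + 3.3*2.86 + 5.04*0.5 + 3.38*0.28
= 3.9261 + 16.725 + 8.4175 + 9.438 + 2.52 + 0.9464
= 41.973
Step 2: Total measure of domain = 0.69 + 2.23 + 1.85 + 2.86 + 0.5 + 0.28 = 8.41
Step 3: Average value = 41.973 / 8.41 = 4.990844


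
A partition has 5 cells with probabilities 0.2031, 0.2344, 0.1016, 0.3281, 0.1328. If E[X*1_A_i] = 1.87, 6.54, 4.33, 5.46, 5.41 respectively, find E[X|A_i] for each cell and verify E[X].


For each cell A_i: E[X|A_i] = E[X*1_A_i] / P(A_i)
Step 1: E[X|A_1] = 1.87 / 0.2031 = 9.207287
Step 2: E[X|A_2] = 6.54 / 0.2344 = 27.901024
Step 3: E[X|A_3] = 4.33 / 0.1016 = 42.61811
Step 4: E[X|A_4] = 5.46 / 0.3281 = 16.641268
Step 5: E[X|A_5] = 5.41 / 0.1328 = 40.737952
Verification: E[X] = sum E[X*1_A_i] = 1.87 + 6.54 + 4.33 + 5.46 + 5.41 = 23.61


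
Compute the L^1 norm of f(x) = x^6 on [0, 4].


Step 1: ||f||_1 = (integral_0^4 |x^6|^1 dx)^(1/1)
     = (integral_0^4 x^6 dx)^(1/1)
Step 2: integral_0^4 x^6 dx = [x^7/(7)] from 0 to 4 = 4^7/7
     = 16384/7 = 2340.571429
Step 3: ||f||_1 = (2340.571429)^(1/1) = 2340.571429


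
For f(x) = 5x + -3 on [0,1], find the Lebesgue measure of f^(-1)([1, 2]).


f^(-1)([1, 2]) = {x : 1 <= 5x + -3 <= 2}
Solving: (1 - -3)/5 <= x <= (2 - -3)/5
= [0.8, 1]
Intersecting with [0,1]: [0.8, 1]
Measure = 1 - 0.8 = 0.2


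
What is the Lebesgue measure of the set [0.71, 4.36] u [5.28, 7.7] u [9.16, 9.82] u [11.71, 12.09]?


For pairwise disjoint intervals, m(union) = sum of lengths.
= (4.36 - 0.71) + (7.7 - 5.28) + (9.82 - 9.16) + (12.09 - 11.71)
= 3.65 + 2.42 + 0.66 + 0.38
= 7.11


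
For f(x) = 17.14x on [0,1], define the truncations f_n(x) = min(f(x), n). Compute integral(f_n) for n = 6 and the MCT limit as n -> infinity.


f(x) = 17.14x on [0,1]; f_n(x) = min(17.14x, n). At n = 6:
Step 1: f(x) reaches 6 at x = 6/17.14 = 0.350058
Step 2: integral(f_6) = integral(17.14x, 0, 0.350058) + integral(6, 0.350058, 1)
       = 17.14*0.350058^2/2 + 6*(1 - 0.350058)
       = 1.050175 + 3.89965
       = 4.949825
Step 3: As n -> infinity, f_n increases to f, so by MCT integral(f_n) -> integral(f) = 17.14/2 = 8.57.
Convergence: integral(f_6) = 4.949825 -> 8.57 as n -> infinity


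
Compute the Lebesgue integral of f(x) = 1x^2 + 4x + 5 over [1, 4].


The Lebesgue integral of a Riemann-integrable function agrees with the Riemann integral.
Antiderivative F(x) = (1/3)x^3 + (4/2)x^2 + 5x
F(4) = (1/3)*4^3 + (4/2)*4^2 + 5*4
     = (1/3)*64 + (4/2)*16 + 5*4
     = 21.333333 + 32 + 20
     = 73.333333
F(1) = 7.333333
Integral = F(4) - F(1) = 73.333333 - 7.333333 = 66


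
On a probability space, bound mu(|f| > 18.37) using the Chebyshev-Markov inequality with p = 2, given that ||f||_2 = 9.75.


Chebyshev/Markov inequality: mu(|f| > eps) <= (||f||_p / eps)^p
Step 1: ||f||_2 / eps = 9.75 / 18.37 = 0.530757
Step 2: Raise to power p = 2:
  (0.530757)^2 = 0.281703
Step 3: Therefore mu(|f| > 18.37) <= 0.281703


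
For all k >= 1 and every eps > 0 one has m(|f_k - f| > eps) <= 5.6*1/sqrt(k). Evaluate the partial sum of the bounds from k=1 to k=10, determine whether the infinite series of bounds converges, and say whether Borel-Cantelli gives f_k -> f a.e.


Step 1: List the terms 5.6*1/sqrt(k) for k = 1 to 10:
  k=1: 5.6
  k=2: 3.959798
  k=3: 3.233162
  k=4: 2.8
  k=5: 2.504396
  k=6: 2.28619
  k=7: 2.116601
  k=8: 1.979899
  k=9: 1.866667
  k=10: 1.770875
Step 2: Partial sum = 5.6 + 3.959798 + 3.233162 + 2.8 + 2.504396 + 2.28619 + 2.116601 + 1.979899 + 1.866667 + 1.770875
     = 28.117588
Step 3: The full series sum_(k>=1) 5.6*1/sqrt(k) diverges (p-series with p = 1/2 <= 1; a nonzero constant multiple of a divergent series diverges).
Step 4: The (first) Borel-Cantelli lemma requires a summable sequence of measures, so it does not apply here;
        from this bound alone no conclusion about a.e. convergence can be drawn (convergence in measure still
        gives an a.e.-convergent subsequence, but not a.e. convergence of the whole sequence).
Conclusion: series diverges; Borel-Cantelli is inconclusive about a.e. convergence of f_k.


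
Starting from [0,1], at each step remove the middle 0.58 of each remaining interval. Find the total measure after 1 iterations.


Step 1: At each step, fraction remaining = 1 - 0.58 = 0.42
Step 2: After 1 steps, measure = (0.42)^1
Step 3: Computing the power step by step:
  After step 1: 0.42
Result = 0.42


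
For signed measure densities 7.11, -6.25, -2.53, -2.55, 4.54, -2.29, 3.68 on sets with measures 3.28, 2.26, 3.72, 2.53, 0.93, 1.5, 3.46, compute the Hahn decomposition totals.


Step 1: Compute signed measure on each set:
  Set 1: 7.11 * 3.28 = 23.3208
  Set 2: -6.25 * 2.26 = -14.125
  Set 3: -2.53 * 3.72 = -9.4116
  Set 4: -2.55 * 2.53 = -6.4515
  Set 5: 4.54 * 0.93 = 4.2222
  Set 6: -2.29 * 1.5 = -3.435
  Set 7: 3.68 * 3.46 = 12.7328
Step 2: Total signed measure = (23.3208) + (-14.125) + (-9.4116) + (-6.4515) + (4.2222) + (-3.435) + (12.7328)
     = 6.8527
Step 3: Positive part mu+(X) = sum of positive contributions = 40.2758
Step 4: Negative part mu-(X) = |sum of negative contributions| = 33.4231


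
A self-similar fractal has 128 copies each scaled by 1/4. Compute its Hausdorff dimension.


For a self-similar set with N copies scaled by 1/r:
dim_H = log(N)/log(r) = log(128)/log(4)
= 4.85203/1.386294
= 3.5


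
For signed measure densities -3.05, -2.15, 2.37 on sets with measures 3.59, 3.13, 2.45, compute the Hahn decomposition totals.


Step 1: Compute signed measure on each set:
  Set 1: -3.05 * 3.59 = -10.9495
  Set 2: -2.15 * 3.13 = -6.7295
  Set 3: 2.37 * 2.45 = 5.8065
Step 2: Total signed measure = (-10.9495) + (-6.7295) + (5.8065)
     = -11.8725
Step 3: Positive part mu+(X) = sum of positive contributions = 5.8065
Step 4: Negative part mu-(X) = |sum of negative contributions| = 17.679


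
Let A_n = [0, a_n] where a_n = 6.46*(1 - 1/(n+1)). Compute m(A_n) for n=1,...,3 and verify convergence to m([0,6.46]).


By continuity of measure from below: if A_n increases to A, then m(A_n) -> m(A).
Here A = [0, 6.46], so m(A) = 6.46
Step 1: a_1 = 6.46*(1 - 1/2) = 3.23, m(A_1) = 3.23
Step 2: a_2 = 6.46*(1 - 1/3) = 4.3067, m(A_2) = 4.3067
Step 3: a_3 = 6.46*(1 - 1/4) = 4.845, m(A_3) = 4.845
Limit: m(A_n) -> m([0,6.46]) = 6.46


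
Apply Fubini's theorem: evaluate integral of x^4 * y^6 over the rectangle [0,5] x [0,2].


By Fubini's theorem, the double integral factors as a product of single integrals:
Step 1: integral_0^5 x^4 dx = [x^5/5] from 0 to 5
     = 5^5/5 = 625
Step 2: integral_0^2 y^6 dy = [y^7/7] from 0 to 2
     = 2^7/7 = 18.285714
Step 3: Double integral = 625 * 18.285714 = 11428.571429


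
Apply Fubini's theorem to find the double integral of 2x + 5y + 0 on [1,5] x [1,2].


By Fubini, integrate in x first, then y.
Step 1: Fix y, integrate over x in [1,5]:
  integral(2x + 5y + 0, x=1..5)
  = 2*(5^2 - 1^2)/2 + (5y + 0)*(5 - 1)
  = 24 + (5y + 0)*4
  = 24 + 20y + 0
  = 24 + 20y
Step 2: Integrate over y in [1,2]:
  integral(24 + 20y, y=1..2)
  = 24*1 + 20*(2^2 - 1^2)/2
  = 24 + 30
  = 54


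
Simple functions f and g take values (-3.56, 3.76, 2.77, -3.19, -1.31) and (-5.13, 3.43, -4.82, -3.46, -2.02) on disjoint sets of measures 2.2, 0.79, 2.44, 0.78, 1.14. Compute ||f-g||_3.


Step 1: Compute differences f_i - g_i:
  -3.56 - -5.13 = 1.57
  3.76 - 3.43 = 0.33
  2.77 - -4.82 = 7.59
  -3.19 - -3.46 = 0.27
  -1.31 - -2.02 = 0.71
Step 2: Compute |diff|^3 * measure for each set:
  |1.57|^3 * 2.2 = 3.869893 * 2.2 = 8.513765
  |0.33|^3 * 0.79 = 0.035937 * 0.79 = 0.02839
  |7.59|^3 * 2.44 = 437.245479 * 2.44 = 1066.878969
  |0.27|^3 * 0.78 = 0.019683 * 0.78 = 0.015353
  |0.71|^3 * 1.14 = 0.357911 * 1.14 = 0.408019
Step 3: Sum = 1075.844495
Step 4: ||f-g||_3 = (1075.844495)^(1/3) = 10.24668


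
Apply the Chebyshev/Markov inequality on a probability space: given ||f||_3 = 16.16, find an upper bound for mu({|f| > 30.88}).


Chebyshev/Markov inequality: mu(|f| > eps) <= (||f||_p / eps)^p
Step 1: ||f||_3 / eps = 16.16 / 30.88 = 0.523316
Step 2: Raise to power p = 3:
  (0.523316)^3 = 0.143315
Step 3: Therefore mu(|f| > 30.88) <= 0.143315


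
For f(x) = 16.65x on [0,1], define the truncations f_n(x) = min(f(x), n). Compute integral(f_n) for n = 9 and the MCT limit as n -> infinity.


f(x) = 16.65x on [0,1]; f_n(x) = min(16.65x, n). At n = 9:
Step 1: f(x) reaches 9 at x = 9/16.65 = 0.540541
Step 2: integral(f_9) = integral(16.65x, 0, 0.540541) + integral(9, 0.540541, 1)
       = 16.65*0.540541^2/2 + 9*(1 - 0.540541)
       = 2.432432 + 4.135135
       = 6.567568
Step 3: As n -> infinity, f_n increases to f, so by MCT integral(f_n) -> integral(f) = 16.65/2 = 8.325.
Convergence: integral(f_9) = 6.567568 -> 8.325 as n -> infinity


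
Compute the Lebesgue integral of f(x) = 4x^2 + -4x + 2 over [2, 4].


The Lebesgue integral of a Riemann-integrable function agrees with the Riemann integral.
Antiderivative F(x) = (4/3)x^3 + (-4/2)x^2 + 2x
F(4) = (4/3)*4^3 + (-4/2)*4^2 + 2*4
     = (4/3)*64 + (-4/2)*16 + 2*4
     = 85.333333 + -32 + 8
     = 61.333333
F(2) = 6.666667
Integral = F(4) - F(2) = 61.333333 - 6.666667 = 54.666667


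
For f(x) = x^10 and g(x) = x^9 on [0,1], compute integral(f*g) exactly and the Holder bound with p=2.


Step 1: Exact integral of f*g = integral(x^19, 0, 1) = 1/20
     = 0.05
Step 2: Holder bound with p=2, q=2:
  ||f||_p = (integral x^20 dx)^(1/2) = (1/21)^(1/2) = 0.218218
  ||g||_q = (integral x^18 dx)^(1/2) = (1/19)^(1/2) = 0.229416
Step 3: Holder bound = ||f||_p * ||g||_q = 0.218218 * 0.229416 = 0.050063
Verification: 0.05 <= 0.050063 (Holder holds)


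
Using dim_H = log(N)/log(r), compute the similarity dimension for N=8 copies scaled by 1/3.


For a self-similar set with N copies scaled by 1/r:
dim_H = log(N)/log(r) = log(8)/log(3)
= 2.079442/1.098612
= 1.892789


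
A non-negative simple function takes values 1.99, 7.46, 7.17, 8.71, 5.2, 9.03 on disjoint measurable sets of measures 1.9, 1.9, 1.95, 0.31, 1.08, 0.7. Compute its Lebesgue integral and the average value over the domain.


Step 1: Integral = sum(value_i * measure_i)
= 1.99*1.9 + 7.46*1.9 + 7.17*1.95 + 8.71*0.31 + 5.2*1.08 + 9.03*0.7
= 3.781 + 14.174 + 13.9815 + 2.7001 + 5.616 + 6.321
= 46.5736
Step 2: Total measure of domain = 1.9 + 1.9 + 1.95 + 0.31 + 1.08 + 0.7 = 7.84
Step 3: Average value = 46.5736 / 7.84 = 5.94051


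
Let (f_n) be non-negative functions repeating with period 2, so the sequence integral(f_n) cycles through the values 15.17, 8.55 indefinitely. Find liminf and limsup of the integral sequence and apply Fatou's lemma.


The sequence (integral(f_n)) is periodic with period 2, repeating the values 15.17, 8.55 indefinitely.
Step 1: For a periodic sequence, every tail (a_m, a_(m+1), ...) contains all 2 period values infinitely often.
Step 2: Hence inf of every tail = min of the period values = min(15.17, 8.55) = 8.55.
        liminf_n integral(f_n) = sup over m of (inf of tail from m) = 8.55.
Step 3: Similarly sup of every tail = max of the period values = 15.17.
        limsup_n integral(f_n) = 15.17.
Step 4: Fatou's lemma: integral(liminf_n f_n) <= liminf_n integral(f_n) = 8.55.
        So the integral of the pointwise liminf is at most 8.55.


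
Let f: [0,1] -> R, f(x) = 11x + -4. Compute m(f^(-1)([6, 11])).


f^(-1)([6, 11]) = {x : 6 <= 11x + -4 <= 11}
Solving: (6 - -4)/11 <= x <= (11 - -4)/11
= [0.909091, 1.363636]
Intersecting with [0,1]: [0.909091, 1]
Measure = 1 - 0.909091 = 0.090909


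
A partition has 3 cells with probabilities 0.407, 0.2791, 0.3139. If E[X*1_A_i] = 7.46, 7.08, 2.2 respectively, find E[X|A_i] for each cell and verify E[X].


For each cell A_i: E[X|A_i] = E[X*1_A_i] / P(A_i)
Step 1: E[X|A_1] = 7.46 / 0.407 = 18.329238
Step 2: E[X|A_2] = 7.08 / 0.2791 = 25.367252
Step 3: E[X|A_3] = 2.2 / 0.3139 = 7.008601
Verification: E[X] = sum E[X*1_A_i] = 7.46 + 7.08 + 2.2 = 16.74


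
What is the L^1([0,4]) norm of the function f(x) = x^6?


Step 1: ||f||_1 = (integral_0^4 |x^6|^1 dx)^(1/1)
     = (integral_0^4 x^6 dx)^(1/1)
Step 2: integral_0^4 x^6 dx = [x^7/(7)] from 0 to 4 = 4^7/7
     = 16384/7 = 2340.571429
Step 3: ||f||_1 = (2340.571429)^(1/1) = 2340.571429


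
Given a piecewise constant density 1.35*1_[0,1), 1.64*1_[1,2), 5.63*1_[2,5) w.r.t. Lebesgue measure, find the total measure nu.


Integrate each piece of the Radon-Nikodym derivative:
Step 1: integral_0^1 1.35 dx = 1.35*(1-0) = 1.35*1 = 1.35
Step 2: integral_1^2 1.64 dx = 1.64*(2-1) = 1.64*1 = 1.64
Step 3: integral_2^5 5.63 dx = 5.63*(5-2) = 5.63*3 = 16.89
Total: 1.35 + 1.64 + 16.89 = 19.88


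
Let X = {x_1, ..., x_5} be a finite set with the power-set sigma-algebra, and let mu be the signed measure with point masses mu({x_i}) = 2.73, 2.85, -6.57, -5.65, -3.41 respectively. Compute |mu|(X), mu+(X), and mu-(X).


Step 1: Every measurable set is a union of atoms (the cells / points), so a Hahn decomposition is
  obtained by grouping atoms by sign: P = union of atoms with mu > 0, N = union of the remaining atoms.
  Atoms in P (indices): 1, 2;  atoms in N (indices): 3, 4, 5
  Positive values: 2.73, 2.85
  Negative values: -6.57, -5.65, -3.41
Step 2: mu+(X) = mu(P) = sum of positive atom values = 5.58
Step 3: mu-(X) = -mu(N) = sum of |negative atom values| = 15.63
Step 4: |mu|(X) = mu+(X) + mu-(X) = 5.58 + 15.63 = 21.21


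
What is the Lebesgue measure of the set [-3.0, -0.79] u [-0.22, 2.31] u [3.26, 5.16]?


For pairwise disjoint intervals, m(union) = sum of lengths.
= (-0.79 - -3.0) + (2.31 - -0.22) + (5.16 - 3.26)
= 2.21 + 2.53 + 1.9
= 6.64


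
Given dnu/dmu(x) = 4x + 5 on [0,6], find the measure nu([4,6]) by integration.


nu(A) = integral_A (dnu/dmu) dmu = integral_4^6 (4x + 5) dx
Step 1: Antiderivative F(x) = (4/2)x^2 + 5x
Step 2: F(6) = (4/2)*6^2 + 5*6 = 72 + 30 = 102
Step 3: F(4) = (4/2)*4^2 + 5*4 = 32 + 20 = 52
Step 4: nu([4,6]) = F(6) - F(4) = 102 - 52 = 50


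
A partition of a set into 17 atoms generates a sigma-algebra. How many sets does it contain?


Each element of the sigma-algebra is a union of some subset of the 17 atoms.
The number of such subsets is 2^17 = 131072.


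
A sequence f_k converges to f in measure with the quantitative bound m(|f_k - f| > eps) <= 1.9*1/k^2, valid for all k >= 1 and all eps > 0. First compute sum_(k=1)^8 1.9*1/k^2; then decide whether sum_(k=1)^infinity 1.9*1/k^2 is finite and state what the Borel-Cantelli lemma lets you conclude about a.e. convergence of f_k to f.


Step 1: List the terms 1.9*1/k^2 for k = 1 to 8:
  k=1: 1.9
  k=2: 0.475
  k=3: 0.211111
  k=4: 0.11875
  k=5: 0.076
  k=6: 0.052778
  k=7: 0.038776
  k=8: 0.029687
Step 2: Partial sum = 1.9 + 0.475 + 0.211111 + 0.11875 + 0.076 + 0.052778 + 0.038776 + 0.029687
     = 2.902102
Step 3: The full series sum_(k>=1) 1.9*1/k^2 converges (p-series with p = 2 > 1; a constant multiple of a convergent series converges).
Step 4: Fix eps > 0. Since sum_k m(|f_k - f| > eps) < infinity, the Borel-Cantelli lemma gives
        m(limsup_k {|f_k - f| > eps}) = 0, i.e. for a.e. x, |f_k(x) - f(x)| <= eps for all large k.
        Applying this with eps = 1/j for j = 1, 2, ... and intersecting the countably many full-measure sets,
        for a.e. x we get limsup_k |f_k(x) - f(x)| <= 1/j for every j, hence f_k -> f almost everywhere.
Conclusion: series converges; Borel-Cantelli yields f_k -> f a.e.


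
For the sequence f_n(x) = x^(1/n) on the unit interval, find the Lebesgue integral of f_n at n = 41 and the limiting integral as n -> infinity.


At n = 41: f_41(x) = x^(1/41).
Step 1: integral(x^(1/41), 0, 1) = [x^(1/41+1) / (1/41+1)] from 0 to 1
     = 1 / (1/41 + 1) = 1 / ((41+1)/41) = 41/(41+1)
     = 41/42 = 0.97619
Step 2: As n -> infinity, f_n(x) = x^(1/n) -> 1 for x in (0,1], and f_n is increasing in n.
By MCT, lim_n integral(f_n) = integral(lim_n f_n) = integral(1, 0, 1) = 1.
Step 3: Verify convergence: 41/42 = 0.97619 -> 1


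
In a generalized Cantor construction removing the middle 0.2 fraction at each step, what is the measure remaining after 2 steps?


Step 1: At each step, fraction remaining = 1 - 0.2 = 0.8
Step 2: After 2 steps, measure = (0.8)^2
Step 3: Computing the power step by step:
  After step 1: 0.8
  After step 2: 0.64
Result = 0.64


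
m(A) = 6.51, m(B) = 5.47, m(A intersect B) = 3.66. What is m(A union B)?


By inclusion-exclusion: m(A u B) = m(A) + m(B) - m(A n B)
= 6.51 + 5.47 - 3.66
= 8.32


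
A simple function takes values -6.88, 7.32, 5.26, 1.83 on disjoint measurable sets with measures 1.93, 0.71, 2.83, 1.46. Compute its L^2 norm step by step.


Step 1: Compute |f_i|^2 for each value:
  |-6.88|^2 = 47.3344
  |7.32|^2 = 53.5824
  |5.26|^2 = 27.6676
  |1.83|^2 = 3.3489
Step 2: Multiply by measures and sum:
  47.3344 * 1.93 = 91.355392
  53.5824 * 0.71 = 38.043504
  27.6676 * 2.83 = 78.299308
  3.3489 * 1.46 = 4.889394
Sum = 91.355392 + 38.043504 + 78.299308 + 4.889394 = 212.587598
Step 3: Take the p-th root:
||f||_2 = (212.587598)^(1/2) = 14.580384


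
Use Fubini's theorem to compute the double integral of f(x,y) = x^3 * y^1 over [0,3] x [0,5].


By Fubini's theorem, the double integral factors as a product of single integrals:
Step 1: integral_0^3 x^3 dx = [x^4/4] from 0 to 3
     = 3^4/4 = 20.25
Step 2: integral_0^5 y^1 dy = [y^2/2] from 0 to 5
     = 5^2/2 = 12.5
Step 3: Double integral = 20.25 * 12.5 = 253.125


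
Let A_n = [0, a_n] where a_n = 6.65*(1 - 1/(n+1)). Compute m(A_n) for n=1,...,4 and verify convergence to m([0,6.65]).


By continuity of measure from below: if A_n increases to A, then m(A_n) -> m(A).
Here A = [0, 6.65], so m(A) = 6.65
Step 1: a_1 = 6.65*(1 - 1/2) = 3.325, m(A_1) = 3.325
Step 2: a_2 = 6.65*(1 - 1/3) = 4.4333, m(A_2) = 4.4333
Step 3: a_3 = 6.65*(1 - 1/4) = 4.9875, m(A_3) = 4.9875
Step 4: a_4 = 6.65*(1 - 1/5) = 5.32, m(A_4) = 5.32
Limit: m(A_n) -> m([0,6.65]) = 6.65


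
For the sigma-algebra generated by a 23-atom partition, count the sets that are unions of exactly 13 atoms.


Each element of F is a union of some subset of the 23 atoms.
Elements that are unions of exactly 13 atoms correspond to 13-element subsets of the 23 atoms.
Count = C(23, 13) = 23! / (13! * 10!) = 1144066.


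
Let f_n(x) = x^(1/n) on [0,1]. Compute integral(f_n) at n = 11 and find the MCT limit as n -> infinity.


At n = 11: f_11(x) = x^(1/11).
Step 1: integral(x^(1/11), 0, 1) = [x^(1/11+1) / (1/11+1)] from 0 to 1
     = 1 / (1/11 + 1) = 1 / ((11+1)/11) = 11/(11+1)
     = 11/12 = 0.916667
Step 2: As n -> infinity, f_n(x) = x^(1/n) -> 1 for x in (0,1], and f_n is increasing in n.
By MCT, lim_n integral(f_n) = integral(lim_n f_n) = integral(1, 0, 1) = 1.
Step 3: Verify convergence: 11/12 = 0.916667 -> 1


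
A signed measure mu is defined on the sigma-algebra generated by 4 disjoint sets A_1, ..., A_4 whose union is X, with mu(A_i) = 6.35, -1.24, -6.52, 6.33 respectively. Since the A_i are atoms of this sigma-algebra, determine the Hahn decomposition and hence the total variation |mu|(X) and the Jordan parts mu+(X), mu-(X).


Step 1: Every measurable set is a union of atoms (the cells / points), so a Hahn decomposition is
  obtained by grouping atoms by sign: P = union of atoms with mu > 0, N = union of the remaining atoms.
  Atoms in P (indices): 1, 4;  atoms in N (indices): 2, 3
  Positive values: 6.35, 6.33
  Negative values: -1.24, -6.52
Step 2: mu+(X) = mu(P) = sum of positive atom values = 12.68
Step 3: mu-(X) = -mu(N) = sum of |negative atom values| = 7.76
Step 4: |mu|(X) = mu+(X) + mu-(X) = 12.68 + 7.76 = 20.44


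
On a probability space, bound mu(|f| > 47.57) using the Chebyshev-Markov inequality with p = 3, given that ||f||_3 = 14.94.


Chebyshev/Markov inequality: mu(|f| > eps) <= (||f||_p / eps)^p
Step 1: ||f||_3 / eps = 14.94 / 47.57 = 0.314063
Step 2: Raise to power p = 3:
  (0.314063)^3 = 0.030978
Step 3: Therefore mu(|f| > 47.57) <= 0.030978


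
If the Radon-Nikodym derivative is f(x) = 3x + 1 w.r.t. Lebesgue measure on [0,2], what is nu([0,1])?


nu(A) = integral_A (dnu/dmu) dmu = integral_0^1 (3x + 1) dx
Step 1: Antiderivative F(x) = (3/2)x^2 + 1x
Step 2: F(1) = (3/2)*1^2 + 1*1 = 1.5 + 1 = 2.5
Step 3: F(0) = (3/2)*0^2 + 1*0 = 0.0 + 0 = 0.0
Step 4: nu([0,1]) = F(1) - F(0) = 2.5 - 0.0 = 2.5


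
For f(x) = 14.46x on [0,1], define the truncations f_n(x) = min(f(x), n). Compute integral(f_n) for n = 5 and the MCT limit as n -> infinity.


f(x) = 14.46x on [0,1]; f_n(x) = min(14.46x, n). At n = 5:
Step 1: f(x) reaches 5 at x = 5/14.46 = 0.345781
Step 2: integral(f_5) = integral(14.46x, 0, 0.345781) + integral(5, 0.345781, 1)
       = 14.46*0.345781^2/2 + 5*(1 - 0.345781)
       = 0.864454 + 3.271093
       = 4.135546
Step 3: As n -> infinity, f_n increases to f, so by MCT integral(f_n) -> integral(f) = 14.46/2 = 7.23.
Convergence: integral(f_5) = 4.135546 -> 7.23 as n -> infinity


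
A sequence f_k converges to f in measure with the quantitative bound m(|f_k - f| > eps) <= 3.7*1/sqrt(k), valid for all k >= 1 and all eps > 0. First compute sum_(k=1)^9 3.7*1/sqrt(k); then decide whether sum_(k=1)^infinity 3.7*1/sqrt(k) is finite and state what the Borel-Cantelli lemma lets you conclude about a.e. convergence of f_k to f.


Step 1: List the terms 3.7*1/sqrt(k) for k = 1 to 9:
  k=1: 3.7
  k=2: 2.616295
  k=3: 2.136196
  k=4: 1.85
  k=5: 1.65469
  k=6: 1.510519
  k=7: 1.398469
  k=8: 1.308148
  k=9: 1.233333
Step 2: Partial sum = 3.7 + 2.616295 + 2.136196 + 1.85 + 1.65469 + 1.510519 + 1.398469 + 1.308148 + 1.233333
     = 17.407649
Step 3: The full series sum_(k>=1) 3.7*1/sqrt(k) diverges (p-series with p = 1/2 <= 1; a nonzero constant multiple of a divergent series diverges).
Step 4: The (first) Borel-Cantelli lemma requires a summable sequence of measures, so it does not apply here;
        from this bound alone no conclusion about a.e. convergence can be drawn (convergence in measure still
        gives an a.e.-convergent subsequence, but not a.e. convergence of the whole sequence).
Conclusion: series diverges; Borel-Cantelli is inconclusive about a.e. convergence of f_k.


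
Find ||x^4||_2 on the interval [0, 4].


Step 1: ||f||_2 = (integral_0^4 |x^4|^2 dx)^(1/2)
     = (integral_0^4 x^8 dx)^(1/2)
Step 2: integral_0^4 x^8 dx = [x^9/(9)] from 0 to 4 = 4^9/9
     = 262144/9 = 29127.111111
Step 3: ||f||_2 = (29127.111111)^(1/2) = 170.666667


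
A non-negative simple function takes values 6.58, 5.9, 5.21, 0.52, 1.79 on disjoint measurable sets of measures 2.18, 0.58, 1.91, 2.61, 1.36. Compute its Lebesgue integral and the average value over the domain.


Step 1: Integral = sum(value_i * measure_i)
= 6.58*2.18 + 5.9*0.58 + 5.21*1.91 + 0.52*2.61 + 1.79*1.36
= 14.3444 + 3.422 + 9.9511 + 1.3572 + 2.4344
= 31.5091
Step 2: Total measure of domain = 2.18 + 0.58 + 1.91 + 2.61 + 1.36 = 8.64
Step 3: Average value = 31.5091 / 8.64 = 3.646887


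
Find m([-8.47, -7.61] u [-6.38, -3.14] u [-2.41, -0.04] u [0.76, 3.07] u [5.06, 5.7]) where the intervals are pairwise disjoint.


For pairwise disjoint intervals, m(union) = sum of lengths.
= (-7.61 - -8.47) + (-3.14 - -6.38) + (-0.04 - -2.41) + (3.07 - 0.76) + (5.7 - 5.06)
= 0.86 + 3.24 + 2.37 + 2.31 + 0.64
= 9.42


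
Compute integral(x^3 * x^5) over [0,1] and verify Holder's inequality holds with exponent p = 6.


Step 1: Exact integral of f*g = integral(x^8, 0, 1) = 1/9
     = 0.111111
Step 2: Holder bound with p=6, q=1.2:
  ||f||_p = (integral x^18 dx)^(1/6) = (1/19)^(1/6) = 0.612173
  ||g||_q = (integral x^6 dx)^(1/1.2) = (1/7)^(1/1.2) = 0.197584
Step 3: Holder bound = ||f||_p * ||g||_q = 0.612173 * 0.197584 = 0.120956
Verification: 0.111111 <= 0.120956 (Holder holds)


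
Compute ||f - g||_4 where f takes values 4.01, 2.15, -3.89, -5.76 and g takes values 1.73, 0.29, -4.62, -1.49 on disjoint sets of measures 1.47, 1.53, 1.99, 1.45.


Step 1: Compute differences f_i - g_i:
  4.01 - 1.73 = 2.28
  2.15 - 0.29 = 1.86
  -3.89 - -4.62 = 0.73
  -5.76 - -1.49 = -4.27
Step 2: Compute |diff|^4 * measure for each set:
  |2.28|^4 * 1.47 = 27.023363 * 1.47 = 39.724343
  |1.86|^4 * 1.53 = 11.968832 * 1.53 = 18.312313
  |0.73|^4 * 1.99 = 0.283982 * 1.99 = 0.565125
  |-4.27|^4 * 1.45 = 332.438642 * 1.45 = 482.036031
Step 3: Sum = 540.637813
Step 4: ||f-g||_4 = (540.637813)^(1/4) = 4.821993


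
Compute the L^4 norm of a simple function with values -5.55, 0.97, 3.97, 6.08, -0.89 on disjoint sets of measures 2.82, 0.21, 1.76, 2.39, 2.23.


Step 1: Compute |f_i|^4 for each value:
  |-5.55|^4 = 948.794006
  |0.97|^4 = 0.885293
  |3.97|^4 = 248.405969
  |6.08|^4 = 1366.514729
  |-0.89|^4 = 0.627422
Step 2: Multiply by measures and sum:
  948.794006 * 2.82 = 2675.599098
  0.885293 * 0.21 = 0.185911
  248.405969 * 1.76 = 437.194505
  1366.514729 * 2.39 = 3265.970202
  0.627422 * 2.23 = 1.399152
Sum = 2675.599098 + 0.185911 + 437.194505 + 3265.970202 + 1.399152 = 6380.348868
Step 3: Take the p-th root:
||f||_4 = (6380.348868)^(1/4) = 8.937398


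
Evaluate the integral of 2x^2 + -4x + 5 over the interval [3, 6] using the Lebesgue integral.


The Lebesgue integral of a Riemann-integrable function agrees with the Riemann integral.
Antiderivative F(x) = (2/3)x^3 + (-4/2)x^2 + 5x
F(6) = (2/3)*6^3 + (-4/2)*6^2 + 5*6
     = (2/3)*216 + (-4/2)*36 + 5*6
     = 144 + -72 + 30
     = 102
F(3) = 15
Integral = F(6) - F(3) = 102 - 15 = 87


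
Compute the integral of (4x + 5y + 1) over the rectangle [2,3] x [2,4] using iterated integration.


By Fubini, integrate in x first, then y.
Step 1: Fix y, integrate over x in [2,3]:
  integral(4x + 5y + 1, x=2..3)
  = 4*(3^2 - 2^2)/2 + (5y + 1)*(3 - 2)
  = 10 + (5y + 1)*1
  = 10 + 5y + 1
  = 11 + 5y
Step 2: Integrate over y in [2,4]:
  integral(11 + 5y, y=2..4)
  = 11*2 + 5*(4^2 - 2^2)/2
  = 22 + 30
  = 52


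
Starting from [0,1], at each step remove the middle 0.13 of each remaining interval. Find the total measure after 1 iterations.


Step 1: At each step, fraction remaining = 1 - 0.13 = 0.87
Step 2: After 1 steps, measure = (0.87)^1
Step 3: Computing the power step by step:
  After step 1: 0.87
Result = 0.87


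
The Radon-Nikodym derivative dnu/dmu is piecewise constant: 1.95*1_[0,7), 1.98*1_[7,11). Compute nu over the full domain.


Integrate each piece of the Radon-Nikodym derivative:
Step 1: integral_0^7 1.95 dx = 1.95*(7-0) = 1.95*7 = 13.65
Step 2: integral_7^11 1.98 dx = 1.98*(11-7) = 1.98*4 = 7.92
Total: 13.65 + 7.92 = 21.57


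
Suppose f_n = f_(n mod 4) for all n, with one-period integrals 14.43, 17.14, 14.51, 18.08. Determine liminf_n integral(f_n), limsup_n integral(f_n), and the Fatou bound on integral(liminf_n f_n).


The sequence (integral(f_n)) is periodic with period 4, repeating the values 14.43, 17.14, 14.51, 18.08 indefinitely.
Step 1: For a periodic sequence, every tail (a_m, a_(m+1), ...) contains all 4 period values infinitely often.
Step 2: Hence inf of every tail = min of the period values = min(14.43, 17.14, 14.51, 18.08) = 14.43.
        liminf_n integral(f_n) = sup over m of (inf of tail from m) = 14.43.
Step 3: Similarly sup of every tail = max of the period values = 18.08.
        limsup_n integral(f_n) = 18.08.
Step 4: Fatou's lemma: integral(liminf_n f_n) <= liminf_n integral(f_n) = 14.43.
        So the integral of the pointwise liminf is at most 14.43.


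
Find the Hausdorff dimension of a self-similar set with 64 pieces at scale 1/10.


For a self-similar set with N copies scaled by 1/r:
dim_H = log(N)/log(r) = log(64)/log(10)
= 4.158883/2.302585
= 1.80618


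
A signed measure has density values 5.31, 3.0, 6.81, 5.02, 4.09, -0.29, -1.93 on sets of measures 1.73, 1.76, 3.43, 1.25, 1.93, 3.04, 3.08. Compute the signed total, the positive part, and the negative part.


Step 1: Compute signed measure on each set:
  Set 1: 5.31 * 1.73 = 9.1863
  Set 2: 3.0 * 1.76 = 5.28
  Set 3: 6.81 * 3.43 = 23.3583
  Set 4: 5.02 * 1.25 = 6.275
  Set 5: 4.09 * 1.93 = 7.8937
  Set 6: -0.29 * 3.04 = -0.8816
  Set 7: -1.93 * 3.08 = -5.9444
Step 2: Total signed measure = (9.1863) + (5.28) + (23.3583) + (6.275) + (7.8937) + (-0.8816) + (-5.9444)
     = 45.1673
Step 3: Positive part mu+(X) = sum of positive contributions = 51.9933
Step 4: Negative part mu-(X) = |sum of negative contributions| = 6.826


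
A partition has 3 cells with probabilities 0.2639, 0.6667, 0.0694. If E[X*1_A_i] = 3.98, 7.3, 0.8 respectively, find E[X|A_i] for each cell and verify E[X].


For each cell A_i: E[X|A_i] = E[X*1_A_i] / P(A_i)
Step 1: E[X|A_1] = 3.98 / 0.2639 = 15.08147
Step 2: E[X|A_2] = 7.3 / 0.6667 = 10.949453
Step 3: E[X|A_3] = 0.8 / 0.0694 = 11.527378
Verification: E[X] = sum E[X*1_A_i] = 3.98 + 7.3 + 0.8 = 12.08


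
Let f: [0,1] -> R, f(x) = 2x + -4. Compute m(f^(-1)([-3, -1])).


f^(-1)([-3, -1]) = {x : -3 <= 2x + -4 <= -1}
Solving: (-3 - -4)/2 <= x <= (-1 - -4)/2
= [0.5, 1.5]
Intersecting with [0,1]: [0.5, 1]
Measure = 1 - 0.5 = 0.5


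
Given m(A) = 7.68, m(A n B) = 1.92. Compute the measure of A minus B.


m(A \ B) = m(A) - m(A n B)
= 7.68 - 1.92
= 5.76


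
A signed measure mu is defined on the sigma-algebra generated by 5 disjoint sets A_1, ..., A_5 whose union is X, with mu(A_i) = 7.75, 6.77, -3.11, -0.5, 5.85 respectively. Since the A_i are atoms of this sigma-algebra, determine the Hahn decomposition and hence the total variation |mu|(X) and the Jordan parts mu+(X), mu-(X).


Step 1: Every measurable set is a union of atoms (the cells / points), so a Hahn decomposition is
  obtained by grouping atoms by sign: P = union of atoms with mu > 0, N = union of the remaining atoms.
  Atoms in P (indices): 1, 2, 5;  atoms in N (indices): 3, 4
  Positive values: 7.75, 6.77, 5.85
  Negative values: -3.11, -0.5
Step 2: mu+(X) = mu(P) = sum of positive atom values = 20.37
Step 3: mu-(X) = -mu(N) = sum of |negative atom values| = 3.61
Step 4: |mu|(X) = mu+(X) + mu-(X) = 20.37 + 3.61 = 23.98


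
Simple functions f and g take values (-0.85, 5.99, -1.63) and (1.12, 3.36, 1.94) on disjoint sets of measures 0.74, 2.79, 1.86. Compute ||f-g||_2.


Step 1: Compute differences f_i - g_i:
  -0.85 - 1.12 = -1.97
  5.99 - 3.36 = 2.63
  -1.63 - 1.94 = -3.57
Step 2: Compute |diff|^2 * measure for each set:
  |-1.97|^2 * 0.74 = 3.8809 * 0.74 = 2.871866
  |2.63|^2 * 2.79 = 6.9169 * 2.79 = 19.298151
  |-3.57|^2 * 1.86 = 12.7449 * 1.86 = 23.705514
Step 3: Sum = 45.875531
Step 4: ||f-g||_2 = (45.875531)^(1/2) = 6.773148


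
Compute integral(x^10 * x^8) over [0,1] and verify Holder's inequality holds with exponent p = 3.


Step 1: Exact integral of f*g = integral(x^18, 0, 1) = 1/19
     = 0.052632
Step 2: Holder bound with p=3, q=1.5:
  ||f||_p = (integral x^30 dx)^(1/3) = (1/31)^(1/3) = 0.318331
  ||g||_q = (integral x^12 dx)^(1/1.5) = (1/13)^(1/1.5) = 0.180872
Step 3: Holder bound = ||f||_p * ||g||_q = 0.318331 * 0.180872 = 0.057577
Verification: 0.052632 <= 0.057577 (Holder holds)


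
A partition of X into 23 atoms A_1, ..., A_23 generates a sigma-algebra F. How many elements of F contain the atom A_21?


Each element of F is a union of some subset S of the 23 atoms.
The element contains A_21 iff A_21 is in S.
So we count subsets S of {A_1,...,A_23} with A_21 in S: choose freely among the other 22 atoms.
Count = 2^(23-1) = 2^22 = 4194304.


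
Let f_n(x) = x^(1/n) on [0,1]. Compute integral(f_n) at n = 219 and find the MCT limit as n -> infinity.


At n = 219: f_219(x) = x^(1/219).
Step 1: integral(x^(1/219), 0, 1) = [x^(1/219+1) / (1/219+1)] from 0 to 1
     = 1 / (1/219 + 1) = 1 / ((219+1)/219) = 219/(219+1)
     = 219/220 = 0.995455
Step 2: As n -> infinity, f_n(x) = x^(1/n) -> 1 for x in (0,1], and f_n is increasing in n.
By MCT, lim_n integral(f_n) = integral(lim_n f_n) = integral(1, 0, 1) = 1.
Step 3: Verify convergence: 219/220 = 0.995455 -> 1


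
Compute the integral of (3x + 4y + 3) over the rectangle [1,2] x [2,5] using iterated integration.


By Fubini, integrate in x first, then y.
Step 1: Fix y, integrate over x in [1,2]:
  integral(3x + 4y + 3, x=1..2)
  = 3*(2^2 - 1^2)/2 + (4y + 3)*(2 - 1)
  = 4.5 + (4y + 3)*1
  = 4.5 + 4y + 3
  = 7.5 + 4y
Step 2: Integrate over y in [2,5]:
  integral(7.5 + 4y, y=2..5)
  = 7.5*3 + 4*(5^2 - 2^2)/2
  = 22.5 + 42
  = 64.5


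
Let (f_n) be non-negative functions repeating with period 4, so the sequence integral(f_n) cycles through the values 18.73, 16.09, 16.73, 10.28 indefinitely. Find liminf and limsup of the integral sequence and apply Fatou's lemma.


The sequence (integral(f_n)) is periodic with period 4, repeating the values 18.73, 16.09, 16.73, 10.28 indefinitely.
Step 1: For a periodic sequence, every tail (a_m, a_(m+1), ...) contains all 4 period values infinitely often.
Step 2: Hence inf of every tail = min of the period values = min(18.73, 16.09, 16.73, 10.28) = 10.28.
        liminf_n integral(f_n) = sup over m of (inf of tail from m) = 10.28.
Step 3: Similarly sup of every tail = max of the period values = 18.73.
        limsup_n integral(f_n) = 18.73.
Step 4: Fatou's lemma: integral(liminf_n f_n) <= liminf_n integral(f_n) = 10.28.
        So the integral of the pointwise liminf is at most 10.28.


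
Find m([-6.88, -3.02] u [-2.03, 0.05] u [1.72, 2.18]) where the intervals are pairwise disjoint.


For pairwise disjoint intervals, m(union) = sum of lengths.
= (-3.02 - -6.88) + (0.05 - -2.03) + (2.18 - 1.72)
= 3.86 + 2.08 + 0.46
= 6.4


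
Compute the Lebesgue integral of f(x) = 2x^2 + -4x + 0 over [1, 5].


The Lebesgue integral of a Riemann-integrable function agrees with the Riemann integral.
Antiderivative F(x) = (2/3)x^3 + (-4/2)x^2 + 0x
F(5) = (2/3)*5^3 + (-4/2)*5^2 + 0*5
     = (2/3)*125 + (-4/2)*25 + 0*5
     = 83.333333 + -50 + 0
     = 33.333333
F(1) = -1.333333
Integral = F(5) - F(1) = 33.333333 - -1.333333 = 34.666667


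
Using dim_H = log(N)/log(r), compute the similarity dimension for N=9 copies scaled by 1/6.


For a self-similar set with N copies scaled by 1/r:
dim_H = log(N)/log(r) = log(9)/log(6)
= 2.197225/1.791759
= 1.226294


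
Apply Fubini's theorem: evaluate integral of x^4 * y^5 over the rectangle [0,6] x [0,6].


By Fubini's theorem, the double integral factors as a product of single integrals:
Step 1: integral_0^6 x^4 dx = [x^5/5] from 0 to 6
     = 6^5/5 = 1555.2
Step 2: integral_0^6 y^5 dy = [y^6/6] from 0 to 6
     = 6^6/6 = 7776
Step 3: Double integral = 1555.2 * 7776 = 1.209324e+07


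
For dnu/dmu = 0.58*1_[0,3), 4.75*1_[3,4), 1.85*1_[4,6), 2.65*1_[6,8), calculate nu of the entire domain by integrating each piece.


Integrate each piece of the Radon-Nikodym derivative:
Step 1: integral_0^3 0.58 dx = 0.58*(3-0) = 0.58*3 = 1.74
Step 2: integral_3^4 4.75 dx = 4.75*(4-3) = 4.75*1 = 4.75
Step 3: integral_4^6 1.85 dx = 1.85*(6-4) = 1.85*2 = 3.7
Step 4: integral_6^8 2.65 dx = 2.65*(8-6) = 2.65*2 = 5.3
Total: 1.74 + 4.75 + 3.7 + 5.3 = 15.49


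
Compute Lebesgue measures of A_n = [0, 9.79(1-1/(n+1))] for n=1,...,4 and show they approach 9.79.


By continuity of measure from below: if A_n increases to A, then m(A_n) -> m(A).
Here A = [0, 9.79], so m(A) = 9.79
Step 1: a_1 = 9.79*(1 - 1/2) = 4.895, m(A_1) = 4.895
Step 2: a_2 = 9.79*(1 - 1/3) = 6.5267, m(A_2) = 6.5267
Step 3: a_3 = 9.79*(1 - 1/4) = 7.3425, m(A_3) = 7.3425
Step 4: a_4 = 9.79*(1 - 1/5) = 7.832, m(A_4) = 7.832
Limit: m(A_n) -> m([0,9.79]) = 9.79


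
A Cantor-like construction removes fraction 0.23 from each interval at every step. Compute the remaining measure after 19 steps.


Step 1: At each step, fraction remaining = 1 - 0.23 = 0.77
Step 2: After 19 steps, measure = (0.77)^19
Result = 0.006971


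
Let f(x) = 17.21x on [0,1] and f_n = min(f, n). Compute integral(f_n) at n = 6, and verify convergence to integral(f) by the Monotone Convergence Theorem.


f(x) = 17.21x on [0,1]; f_n(x) = min(17.21x, n). At n = 6:
Step 1: f(x) reaches 6 at x = 6/17.21 = 0.348635
Step 2: integral(f_6) = integral(17.21x, 0, 0.348635) + integral(6, 0.348635, 1)
       = 17.21*0.348635^2/2 + 6*(1 - 0.348635)
       = 1.045904 + 3.908193
       = 4.954096
Step 3: As n -> infinity, f_n increases to f, so by MCT integral(f_n) -> integral(f) = 17.21/2 = 8.605.
Convergence: integral(f_6) = 4.954096 -> 8.605 as n -> infinity
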